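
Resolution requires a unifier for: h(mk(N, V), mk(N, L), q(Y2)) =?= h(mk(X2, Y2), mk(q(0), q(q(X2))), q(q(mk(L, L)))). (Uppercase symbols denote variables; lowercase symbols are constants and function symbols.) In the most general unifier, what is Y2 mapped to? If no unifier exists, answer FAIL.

q(mk(q(q(q(0))), q(q(q(0)))))

Decompose h/3: mk(N, V) =?= mk(X2, Y2),  mk(N, L) =?= mk(q(0), q(q(X2))),  q(Y2) =?= q(q(mk(L, L))).
Decompose mk/2: N =?= X2,  V =?= Y2.
Bind N := X2; substituting into the one remaining equation that mentions N gives: mk(X2, L) =?= mk(q(0), q(q(X2))).
Bind V := Y2; no other remaining equation mentions V.
Decompose mk/2: X2 =?= q(0),  L =?= q(q(X2)).
Bind X2 := q(0); substituting into the one remaining equation that mentions X2 gives: L =?= q(q(q(0))). Substituting into the earlier binding gives N := q(0).
Bind L := q(q(q(0))); substituting into the remaining equation gives: q(Y2) =?= q(q(mk(q(q(q(0))), q(q(q(0)))))).
Decompose q/1: Y2 =?= q(mk(q(q(q(0))), q(q(q(0))))).
Bind Y2 := q(mk(q(q(q(0))), q(q(q(0))))). Substituting into the earlier binding gives V := q(mk(q(q(q(0))), q(q(q(0))))).
MGU = { N -> q(0), V -> q(mk(q(q(q(0))), q(q(q(0))))), X2 -> q(0), L -> q(q(q(0))), Y2 -> q(mk(q(q(q(0))), q(q(q(0))))) }, so Y2 -> q(mk(q(q(q(0))), q(q(q(0))))).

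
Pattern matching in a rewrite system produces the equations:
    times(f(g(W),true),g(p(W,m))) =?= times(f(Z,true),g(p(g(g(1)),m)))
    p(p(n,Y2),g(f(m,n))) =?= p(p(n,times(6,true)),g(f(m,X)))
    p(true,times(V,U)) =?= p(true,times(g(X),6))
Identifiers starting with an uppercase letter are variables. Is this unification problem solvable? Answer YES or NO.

Decompose times/2: f(g(W),true) =?= f(Z,true),  g(p(W,m)) =?= g(p(g(g(1)),m)).
Decompose f/2: g(W) =?= Z,  true =?= true.
Bind Z := g(W); no other remaining equation mentions Z.
Delete trivial equation true =?= true.
Decompose g/1: p(W,m) =?= p(g(g(1)),m).
Decompose p/2: W =?= g(g(1)),  m =?= m.
Bind W := g(g(1)); no other remaining equation mentions W. Substituting into the earlier binding gives Z := g(g(g(1))).
Delete trivial equation m =?= m.
Decompose p/2: p(n,Y2) =?= p(n,times(6,true)),  g(f(m,n)) =?= g(f(m,X)).
Decompose p/2: n =?= n,  Y2 =?= times(6,true).
Delete trivial equation n =?= n.
Bind Y2 := times(6,true); no other remaining equation mentions Y2.
Decompose g/1: f(m,n) =?= f(m,X).
Decompose f/2: m =?= m,  n =?= X.
Delete trivial equation m =?= m.
Bind X := n; substituting into the remaining equation gives: p(true,times(V,U)) =?= p(true,times(g(n),6)).
Decompose p/2: true =?= true,  times(V,U) =?= times(g(n),6).
Delete trivial equation true =?= true.
Decompose times/2: V =?= g(n),  U =?= 6.
Bind V := g(n); no other remaining equation mentions V.
Bind U := 6.
No equations remain and no clash or occurs-check failure arose, so a unifier exists.

YES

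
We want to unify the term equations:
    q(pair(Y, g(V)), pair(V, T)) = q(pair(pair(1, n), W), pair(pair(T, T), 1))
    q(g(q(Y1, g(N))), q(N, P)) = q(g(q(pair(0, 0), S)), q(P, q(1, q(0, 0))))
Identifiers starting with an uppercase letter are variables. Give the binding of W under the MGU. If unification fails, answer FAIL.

Decompose q/2: pair(Y, g(V)) = pair(pair(1, n), W),  pair(V, T) = pair(pair(T, T), 1).
Decompose pair/2: Y = pair(1, n),  g(V) = W.
Bind Y := pair(1, n); no other remaining equation mentions Y.
Bind W := g(V); no other remaining equation mentions W.
Decompose pair/2: V = pair(T, T),  T = 1.
Bind V := pair(T, T); no other remaining equation mentions V. Substituting into the earlier binding gives W := g(pair(T, T)).
Bind T := 1; no other remaining equation mentions T. Substituting into the earlier bindings gives W := g(pair(1, 1)), V := pair(1, 1).
Decompose q/2: g(q(Y1, g(N))) = g(q(pair(0, 0), S)),  q(N, P) = q(P, q(1, q(0, 0))).
Decompose g/1: q(Y1, g(N)) = q(pair(0, 0), S).
Decompose q/2: Y1 = pair(0, 0),  g(N) = S.
Bind Y1 := pair(0, 0); no other remaining equation mentions Y1.
Bind S := g(N); no other remaining equation mentions S.
Decompose q/2: N = P,  P = q(1, q(0, 0)).
Bind N := P; no other remaining equation mentions N. Substituting into the earlier binding gives S := g(P).
Bind P := q(1, q(0, 0)). Substituting into the earlier bindings gives S := g(q(1, q(0, 0))), N := q(1, q(0, 0)).
MGU = { Y ↦ pair(1, n), W ↦ g(pair(1, 1)), V ↦ pair(1, 1), T ↦ 1, Y1 ↦ pair(0, 0), S ↦ g(q(1, q(0, 0))), N ↦ q(1, q(0, 0)), P ↦ q(1, q(0, 0)) }, so W ↦ g(pair(1, 1)).

g(pair(1, 1))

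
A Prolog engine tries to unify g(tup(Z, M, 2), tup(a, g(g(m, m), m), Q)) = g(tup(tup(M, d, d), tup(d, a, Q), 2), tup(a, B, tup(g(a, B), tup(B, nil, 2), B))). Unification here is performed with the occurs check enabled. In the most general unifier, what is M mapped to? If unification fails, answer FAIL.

tup(d, a, tup(g(a, g(g(m, m), m)), tup(g(g(m, m), m), nil, 2), g(g(m, m), m)))

Decompose g/2: tup(Z, M, 2) = tup(tup(M, d, d), tup(d, a, Q), 2),  tup(a, g(g(m, m), m), Q) = tup(a, B, tup(g(a, B), tup(B, nil, 2), B)).
Decompose tup/3: Z = tup(M, d, d),  M = tup(d, a, Q),  2 = 2.
Bind Z := tup(M, d, d); no other remaining equation mentions Z.
Bind M := tup(d, a, Q); no other remaining equation mentions M. Substituting into the earlier binding gives Z := tup(tup(d, a, Q), d, d).
Delete trivial equation 2 = 2.
Decompose tup/3: a = a,  g(g(m, m), m) = B,  Q = tup(g(a, B), tup(B, nil, 2), B).
Delete trivial equation a = a.
Bind B := g(g(m, m), m); substituting into the remaining equation gives: Q = tup(g(a, g(g(m, m), m)), tup(g(g(m, m), m), nil, 2), g(g(m, m), m)).
Bind Q := tup(g(a, g(g(m, m), m)), tup(g(g(m, m), m), nil, 2), g(g(m, m), m)). Substituting into the earlier bindings gives Z := tup(tup(d, a, tup(g(a, g(g(m, m), m)), tup(g(g(m, m), m), nil, 2), g(g(m, m), m))), d, d), M := tup(d, a, tup(g(a, g(g(m, m), m)), tup(g(g(m, m), m), nil, 2), g(g(m, m), m))).
MGU = { Z ↦ tup(tup(d, a, tup(g(a, g(g(m, m), m)), tup(g(g(m, m), m), nil, 2), g(g(m, m), m))), d, d), M ↦ tup(d, a, tup(g(a, g(g(m, m), m)), tup(g(g(m, m), m), nil, 2), g(g(m, m), m))), B ↦ g(g(m, m), m), Q ↦ tup(g(a, g(g(m, m), m)), tup(g(g(m, m), m), nil, 2), g(g(m, m), m)) }, so M ↦ tup(d, a, tup(g(a, g(g(m, m), m)), tup(g(g(m, m), m), nil, 2), g(g(m, m), m))).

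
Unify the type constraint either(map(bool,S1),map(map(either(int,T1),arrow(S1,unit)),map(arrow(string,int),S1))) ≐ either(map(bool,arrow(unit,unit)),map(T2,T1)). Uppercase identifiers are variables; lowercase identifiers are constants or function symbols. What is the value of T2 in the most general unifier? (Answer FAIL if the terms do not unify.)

map(either(int,map(arrow(string,int),arrow(unit,unit))),arrow(arrow(unit,unit),unit))

Decompose either/2: map(bool,S1) ≐ map(bool,arrow(unit,unit)),  map(map(either(int,T1),arrow(S1,unit)),map(arrow(string,int),S1)) ≐ map(T2,T1).
Decompose map/2: bool ≐ bool,  S1 ≐ arrow(unit,unit).
Delete trivial equation bool ≐ bool.
Bind S1 := arrow(unit,unit); substituting into the remaining equation gives: map(map(either(int,T1),arrow(arrow(unit,unit),unit)),map(arrow(string,int),arrow(unit,unit))) ≐ map(T2,T1).
Decompose map/2: map(either(int,T1),arrow(arrow(unit,unit),unit)) ≐ T2,  map(arrow(string,int),arrow(unit,unit)) ≐ T1.
Bind T2 := map(either(int,T1),arrow(arrow(unit,unit),unit)); no other remaining equation mentions T2.
Bind T1 := map(arrow(string,int),arrow(unit,unit)). Substituting into the earlier binding gives T2 := map(either(int,map(arrow(string,int),arrow(unit,unit))),arrow(arrow(unit,unit),unit)).
MGU = { S1 ↦ arrow(unit,unit), T2 ↦ map(either(int,map(arrow(string,int),arrow(unit,unit))),arrow(arrow(unit,unit),unit)), T1 ↦ map(arrow(string,int),arrow(unit,unit)) }, so T2 ↦ map(either(int,map(arrow(string,int),arrow(unit,unit))),arrow(arrow(unit,unit),unit)).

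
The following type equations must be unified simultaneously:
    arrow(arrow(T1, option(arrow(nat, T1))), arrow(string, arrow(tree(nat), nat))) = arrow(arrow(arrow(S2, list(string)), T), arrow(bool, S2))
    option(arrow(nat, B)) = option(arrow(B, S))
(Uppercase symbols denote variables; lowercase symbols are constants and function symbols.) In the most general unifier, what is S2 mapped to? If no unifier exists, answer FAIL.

Decompose arrow/2: arrow(T1, option(arrow(nat, T1))) = arrow(arrow(S2, list(string)), T),  arrow(string, arrow(tree(nat), nat)) = arrow(bool, S2).
Decompose arrow/2: T1 = arrow(S2, list(string)),  option(arrow(nat, T1)) = T.
Bind T1 := arrow(S2, list(string)); substituting into the one remaining equation that mentions T1 gives: option(arrow(nat, arrow(S2, list(string)))) = T.
Bind T := option(arrow(nat, arrow(S2, list(string)))); no other remaining equation mentions T.
Decompose arrow/2: string = bool,  arrow(tree(nat), nat) = S2.
Clash: constants string and bool differ; no unifier exists.

FAIL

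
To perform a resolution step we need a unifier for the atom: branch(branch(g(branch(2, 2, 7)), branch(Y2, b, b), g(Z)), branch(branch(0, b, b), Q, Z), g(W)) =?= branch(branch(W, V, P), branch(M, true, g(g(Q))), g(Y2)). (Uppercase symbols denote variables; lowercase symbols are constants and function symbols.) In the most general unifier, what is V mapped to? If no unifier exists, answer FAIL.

branch(g(branch(2, 2, 7)), b, b)

Decompose branch/3: branch(g(branch(2, 2, 7)), branch(Y2, b, b), g(Z)) =?= branch(W, V, P),  branch(branch(0, b, b), Q, Z) =?= branch(M, true, g(g(Q))),  g(W) =?= g(Y2).
Decompose branch/3: g(branch(2, 2, 7)) =?= W,  branch(Y2, b, b) =?= V,  g(Z) =?= P.
Bind W := g(branch(2, 2, 7)); substituting into the one remaining equation that mentions W gives: g(g(branch(2, 2, 7))) =?= g(Y2).
Bind V := branch(Y2, b, b); no other remaining equation mentions V.
Bind P := g(Z); no other remaining equation mentions P.
Decompose branch/3: branch(0, b, b) =?= M,  Q =?= true,  Z =?= g(g(Q)).
Bind M := branch(0, b, b); no other remaining equation mentions M.
Bind Q := true; substituting into the one remaining equation that mentions Q gives: Z =?= g(g(true)).
Bind Z := g(g(true)); no other remaining equation mentions Z. Substituting into the earlier binding gives P := g(g(g(true))).
Decompose g/1: g(branch(2, 2, 7)) =?= Y2.
Bind Y2 := g(branch(2, 2, 7)). Substituting into the earlier binding gives V := branch(g(branch(2, 2, 7)), b, b).
MGU = { W -> g(branch(2, 2, 7)), V -> branch(g(branch(2, 2, 7)), b, b), P -> g(g(g(true))), M -> branch(0, b, b), Q -> true, Z -> g(g(true)), Y2 -> g(branch(2, 2, 7)) }, so V -> branch(g(branch(2, 2, 7)), b, b).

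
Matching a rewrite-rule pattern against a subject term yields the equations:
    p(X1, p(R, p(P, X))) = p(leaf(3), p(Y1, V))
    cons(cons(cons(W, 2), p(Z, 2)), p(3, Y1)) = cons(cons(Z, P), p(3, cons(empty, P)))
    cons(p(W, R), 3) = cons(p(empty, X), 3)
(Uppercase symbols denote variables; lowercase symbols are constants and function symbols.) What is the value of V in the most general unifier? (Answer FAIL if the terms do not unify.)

p(p(cons(empty, 2), 2), cons(empty, p(cons(empty, 2), 2)))

Decompose p/2: X1 = leaf(3),  p(R, p(P, X)) = p(Y1, V).
Bind X1 := leaf(3); no other remaining equation mentions X1.
Decompose p/2: R = Y1,  p(P, X) = V.
Bind R := Y1; substituting into the one remaining equation that mentions R gives: cons(p(W, Y1), 3) = cons(p(empty, X), 3).
Bind V := p(P, X); no other remaining equation mentions V.
Decompose cons/2: cons(cons(W, 2), p(Z, 2)) = cons(Z, P),  p(3, Y1) = p(3, cons(empty, P)).
Decompose cons/2: cons(W, 2) = Z,  p(Z, 2) = P.
Bind Z := cons(W, 2); substituting into the one remaining equation that mentions Z gives: p(cons(W, 2), 2) = P.
Bind P := p(cons(W, 2), 2); substituting into the one remaining equation that mentions P gives: p(3, Y1) = p(3, cons(empty, p(cons(W, 2), 2))). Substituting into the earlier binding gives V := p(p(cons(W, 2), 2), X).
Decompose p/2: 3 = 3,  Y1 = cons(empty, p(cons(W, 2), 2)).
Delete trivial equation 3 = 3.
Bind Y1 := cons(empty, p(cons(W, 2), 2)); substituting into the remaining equation gives: cons(p(W, cons(empty, p(cons(W, 2), 2))), 3) = cons(p(empty, X), 3). Substituting into the earlier binding gives R := cons(empty, p(cons(W, 2), 2)).
Decompose cons/2: p(W, cons(empty, p(cons(W, 2), 2))) = p(empty, X),  3 = 3.
Decompose p/2: W = empty,  cons(empty, p(cons(W, 2), 2)) = X.
Bind W := empty; substituting into the one remaining equation that mentions W gives: cons(empty, p(cons(empty, 2), 2)) = X. Substituting into the earlier bindings gives R := cons(empty, p(cons(empty, 2), 2)), V := p(p(cons(empty, 2), 2), X), Z := cons(empty, 2), P := p(cons(empty, 2), 2), Y1 := cons(empty, p(cons(empty, 2), 2)).
Bind X := cons(empty, p(cons(empty, 2), 2)); no other remaining equation mentions X. Substituting into the earlier binding gives V := p(p(cons(empty, 2), 2), cons(empty, p(cons(empty, 2), 2))).
Delete trivial equation 3 = 3.
MGU = { X1 -> leaf(3), R -> cons(empty, p(cons(empty, 2), 2)), V -> p(p(cons(empty, 2), 2), cons(empty, p(cons(empty, 2), 2))), Z -> cons(empty, 2), P -> p(cons(empty, 2), 2), Y1 -> cons(empty, p(cons(empty, 2), 2)), W -> empty, X -> cons(empty, p(cons(empty, 2), 2)) }, so V -> p(p(cons(empty, 2), 2), cons(empty, p(cons(empty, 2), 2))).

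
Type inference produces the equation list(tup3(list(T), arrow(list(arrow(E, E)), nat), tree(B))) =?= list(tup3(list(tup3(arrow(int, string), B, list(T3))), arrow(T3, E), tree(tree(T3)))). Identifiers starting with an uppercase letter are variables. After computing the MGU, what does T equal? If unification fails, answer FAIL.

tup3(arrow(int, string), tree(list(arrow(nat, nat))), list(list(arrow(nat, nat))))

Decompose list/1: tup3(list(T), arrow(list(arrow(E, E)), nat), tree(B)) =?= tup3(list(tup3(arrow(int, string), B, list(T3))), arrow(T3, E), tree(tree(T3))).
Decompose tup3/3: list(T) =?= list(tup3(arrow(int, string), B, list(T3))),  arrow(list(arrow(E, E)), nat) =?= arrow(T3, E),  tree(B) =?= tree(tree(T3)).
Decompose list/1: T =?= tup3(arrow(int, string), B, list(T3)).
Bind T := tup3(arrow(int, string), B, list(T3)); no other remaining equation mentions T.
Decompose arrow/2: list(arrow(E, E)) =?= T3,  nat =?= E.
Bind T3 := list(arrow(E, E)); substituting into the one remaining equation that mentions T3 gives: tree(B) =?= tree(tree(list(arrow(E, E)))). Substituting into the earlier binding gives T := tup3(arrow(int, string), B, list(list(arrow(E, E)))).
Bind E := nat; substituting into the remaining equation gives: tree(B) =?= tree(tree(list(arrow(nat, nat)))). Substituting into the earlier bindings gives T := tup3(arrow(int, string), B, list(list(arrow(nat, nat)))), T3 := list(arrow(nat, nat)).
Decompose tree/1: B =?= tree(list(arrow(nat, nat))).
Bind B := tree(list(arrow(nat, nat))). Substituting into the earlier binding gives T := tup3(arrow(int, string), tree(list(arrow(nat, nat))), list(list(arrow(nat, nat)))).
MGU = { T := tup3(arrow(int, string), tree(list(arrow(nat, nat))), list(list(arrow(nat, nat)))), T3 := list(arrow(nat, nat)), E := nat, B := tree(list(arrow(nat, nat))) }, so T := tup3(arrow(int, string), tree(list(arrow(nat, nat))), list(list(arrow(nat, nat)))).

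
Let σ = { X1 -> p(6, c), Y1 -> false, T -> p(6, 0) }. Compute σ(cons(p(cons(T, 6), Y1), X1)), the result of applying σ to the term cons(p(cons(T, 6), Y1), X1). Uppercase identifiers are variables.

Replace each occurrence of X1 with p(6, c).
Replace each occurrence of Y1 with false.
Replace each occurrence of T with p(6, 0).
Result: cons(p(cons(p(6, 0), 6), false), p(6, c)).

cons(p(cons(p(6, 0), 6), false), p(6, c))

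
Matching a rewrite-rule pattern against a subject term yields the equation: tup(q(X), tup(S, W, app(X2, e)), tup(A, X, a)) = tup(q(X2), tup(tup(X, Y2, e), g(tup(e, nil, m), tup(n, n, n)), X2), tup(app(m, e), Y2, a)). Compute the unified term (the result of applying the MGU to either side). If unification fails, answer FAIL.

FAIL

Decompose tup/3: q(X) = q(X2),  tup(S, W, app(X2, e)) = tup(tup(X, Y2, e), g(tup(e, nil, m), tup(n, n, n)), X2),  tup(A, X, a) = tup(app(m, e), Y2, a).
Decompose q/1: X = X2.
Bind X := X2; substituting into the remaining equations gives: tup(S, W, app(X2, e)) = tup(tup(X2, Y2, e), g(tup(e, nil, m), tup(n, n, n)), X2),  tup(A, X2, a) = tup(app(m, e), Y2, a).
Decompose tup/3: S = tup(X2, Y2, e),  W = g(tup(e, nil, m), tup(n, n, n)),  app(X2, e) = X2.
Bind S := tup(X2, Y2, e); no other remaining equation mentions S.
Bind W := g(tup(e, nil, m), tup(n, n, n)); no other remaining equation mentions W.
Occurs check fails: X2 occurs in app(X2, e); the equation X2 = app(X2, e) has no finite solution.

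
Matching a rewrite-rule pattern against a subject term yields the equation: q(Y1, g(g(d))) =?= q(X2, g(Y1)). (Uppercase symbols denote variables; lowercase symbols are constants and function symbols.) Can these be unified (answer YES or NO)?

Decompose q/2: Y1 =?= X2,  g(g(d)) =?= g(Y1).
Bind Y1 := X2; substituting into the remaining equation gives: g(g(d)) =?= g(X2).
Decompose g/1: g(d) =?= X2.
Bind X2 := g(d). Substituting into the earlier binding gives Y1 := g(d).
No equations remain and no clash or occurs-check failure arose, so a unifier exists.

YES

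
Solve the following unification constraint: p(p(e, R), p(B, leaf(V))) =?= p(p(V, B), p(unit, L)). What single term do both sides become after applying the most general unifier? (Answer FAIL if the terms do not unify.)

Decompose p/2: p(e, R) =?= p(V, B),  p(B, leaf(V)) =?= p(unit, L).
Decompose p/2: e =?= V,  R =?= B.
Bind V := e; substituting into the one remaining equation that mentions V gives: p(B, leaf(e)) =?= p(unit, L).
Bind R := B; no other remaining equation mentions R.
Decompose p/2: B =?= unit,  leaf(e) =?= L.
Bind B := unit; no other remaining equation mentions B. Substituting into the earlier binding gives R := unit.
Bind L := leaf(e).
Applying the MGU to either side gives p(p(e, unit), p(unit, leaf(e))).

p(p(e, unit), p(unit, leaf(e)))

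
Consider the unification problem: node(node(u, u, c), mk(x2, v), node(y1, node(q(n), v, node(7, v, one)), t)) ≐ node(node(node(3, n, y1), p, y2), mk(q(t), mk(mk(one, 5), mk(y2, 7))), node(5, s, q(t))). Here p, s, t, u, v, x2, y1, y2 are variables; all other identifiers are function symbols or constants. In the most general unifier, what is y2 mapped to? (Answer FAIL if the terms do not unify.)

FAIL

Decompose node/3: node(u, u, c) ≐ node(node(3, n, y1), p, y2),  mk(x2, v) ≐ mk(q(t), mk(mk(one, 5), mk(y2, 7))),  node(y1, node(q(n), v, node(7, v, one)), t) ≐ node(5, s, q(t)).
Decompose node/3: u ≐ node(3, n, y1),  u ≐ p,  c ≐ y2.
Bind u := node(3, n, y1); substituting into the one remaining equation that mentions u gives: node(3, n, y1) ≐ p.
Bind p := node(3, n, y1); no other remaining equation mentions p.
Bind y2 := c; substituting into the one remaining equation that mentions y2 gives: mk(x2, v) ≐ mk(q(t), mk(mk(one, 5), mk(c, 7))).
Decompose mk/2: x2 ≐ q(t),  v ≐ mk(mk(one, 5), mk(c, 7)).
Bind x2 := q(t); no other remaining equation mentions x2.
Bind v := mk(mk(one, 5), mk(c, 7)); substituting into the remaining equation gives: node(y1, node(q(n), mk(mk(one, 5), mk(c, 7)), node(7, mk(mk(one, 5), mk(c, 7)), one)), t) ≐ node(5, s, q(t)).
Decompose node/3: y1 ≐ 5,  node(q(n), mk(mk(one, 5), mk(c, 7)), node(7, mk(mk(one, 5), mk(c, 7)), one)) ≐ s,  t ≐ q(t).
Bind y1 := 5; no other remaining equation mentions y1. Substituting into the earlier bindings gives u := node(3, n, 5), p := node(3, n, 5).
Bind s := node(q(n), mk(mk(one, 5), mk(c, 7)), node(7, mk(mk(one, 5), mk(c, 7)), one)); no other remaining equation mentions s.
Occurs check fails: t occurs in q(t); the equation t ≐ q(t) has no finite solution.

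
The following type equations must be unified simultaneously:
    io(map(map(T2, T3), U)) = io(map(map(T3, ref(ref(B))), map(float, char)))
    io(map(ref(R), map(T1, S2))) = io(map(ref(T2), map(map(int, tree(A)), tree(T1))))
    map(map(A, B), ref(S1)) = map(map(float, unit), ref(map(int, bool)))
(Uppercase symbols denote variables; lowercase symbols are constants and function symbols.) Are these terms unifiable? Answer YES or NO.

YES

Decompose io/1: map(map(T2, T3), U) = map(map(T3, ref(ref(B))), map(float, char)).
Decompose map/2: map(T2, T3) = map(T3, ref(ref(B))),  U = map(float, char).
Decompose map/2: T2 = T3,  T3 = ref(ref(B)).
Bind T2 := T3; substituting into the one remaining equation that mentions T2 gives: io(map(ref(R), map(T1, S2))) = io(map(ref(T3), map(map(int, tree(A)), tree(T1)))).
Bind T3 := ref(ref(B)); substituting into the one remaining equation that mentions T3 gives: io(map(ref(R), map(T1, S2))) = io(map(ref(ref(ref(B))), map(map(int, tree(A)), tree(T1)))). Substituting into the earlier binding gives T2 := ref(ref(B)).
Bind U := map(float, char); no other remaining equation mentions U.
Decompose io/1: map(ref(R), map(T1, S2)) = map(ref(ref(ref(B))), map(map(int, tree(A)), tree(T1))).
Decompose map/2: ref(R) = ref(ref(ref(B))),  map(T1, S2) = map(map(int, tree(A)), tree(T1)).
Decompose ref/1: R = ref(ref(B)).
Bind R := ref(ref(B)); no other remaining equation mentions R.
Decompose map/2: T1 = map(int, tree(A)),  S2 = tree(T1).
Bind T1 := map(int, tree(A)); substituting into the one remaining equation that mentions T1 gives: S2 = tree(map(int, tree(A))).
Bind S2 := tree(map(int, tree(A))); no other remaining equation mentions S2.
Decompose map/2: map(A, B) = map(float, unit),  ref(S1) = ref(map(int, bool)).
Decompose map/2: A = float,  B = unit.
Bind A := float; no other remaining equation mentions A. Substituting into the earlier bindings gives T1 := map(int, tree(float)), S2 := tree(map(int, tree(float))).
Bind B := unit; no other remaining equation mentions B. Substituting into the earlier bindings gives T2 := ref(ref(unit)), T3 := ref(ref(unit)), R := ref(ref(unit)).
Decompose ref/1: S1 = map(int, bool).
Bind S1 := map(int, bool).
No equations remain and no clash or occurs-check failure arose, so a unifier exists.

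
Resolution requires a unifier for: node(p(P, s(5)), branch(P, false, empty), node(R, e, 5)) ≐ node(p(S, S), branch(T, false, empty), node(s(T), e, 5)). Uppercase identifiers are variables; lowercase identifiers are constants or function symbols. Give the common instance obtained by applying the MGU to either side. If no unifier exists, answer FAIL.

Decompose node/3: p(P, s(5)) ≐ p(S, S),  branch(P, false, empty) ≐ branch(T, false, empty),  node(R, e, 5) ≐ node(s(T), e, 5).
Decompose p/2: P ≐ S,  s(5) ≐ S.
Bind P := S; substituting into the one remaining equation that mentions P gives: branch(S, false, empty) ≐ branch(T, false, empty).
Bind S := s(5); substituting into the one remaining equation that mentions S gives: branch(s(5), false, empty) ≐ branch(T, false, empty). Substituting into the earlier binding gives P := s(5).
Decompose branch/3: s(5) ≐ T,  false ≐ false,  empty ≐ empty.
Bind T := s(5); substituting into the one remaining equation that mentions T gives: node(R, e, 5) ≐ node(s(s(5)), e, 5).
Delete trivial equation false ≐ false.
Delete trivial equation empty ≐ empty.
Decompose node/3: R ≐ s(s(5)),  e ≐ e,  5 ≐ 5.
Bind R := s(s(5)); no other remaining equation mentions R.
Delete trivial equation e ≐ e.
Delete trivial equation 5 ≐ 5.
Applying the MGU to either side gives node(p(s(5), s(5)), branch(s(5), false, empty), node(s(s(5)), e, 5)).

node(p(s(5), s(5)), branch(s(5), false, empty), node(s(s(5)), e, 5))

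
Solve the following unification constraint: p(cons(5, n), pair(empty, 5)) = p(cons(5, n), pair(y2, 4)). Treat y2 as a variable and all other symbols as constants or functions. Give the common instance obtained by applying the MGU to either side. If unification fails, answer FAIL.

FAIL

Decompose p/2: cons(5, n) = cons(5, n),  pair(empty, 5) = pair(y2, 4).
Delete trivial equation cons(5, n) = cons(5, n).
Decompose pair/2: empty = y2,  5 = 4.
Bind y2 := empty; no other remaining equation mentions y2.
Clash: constants 5 and 4 differ; no unifier exists.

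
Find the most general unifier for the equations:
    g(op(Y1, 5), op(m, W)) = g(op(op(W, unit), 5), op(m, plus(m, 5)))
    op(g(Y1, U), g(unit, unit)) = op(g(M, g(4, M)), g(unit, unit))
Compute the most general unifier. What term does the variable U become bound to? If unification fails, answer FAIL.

Decompose g/2: op(Y1, 5) = op(op(W, unit), 5),  op(m, W) = op(m, plus(m, 5)).
Decompose op/2: Y1 = op(W, unit),  5 = 5.
Bind Y1 := op(W, unit); substituting into the one remaining equation that mentions Y1 gives: op(g(op(W, unit), U), g(unit, unit)) = op(g(M, g(4, M)), g(unit, unit)).
Delete trivial equation 5 = 5.
Decompose op/2: m = m,  W = plus(m, 5).
Delete trivial equation m = m.
Bind W := plus(m, 5); substituting into the remaining equation gives: op(g(op(plus(m, 5), unit), U), g(unit, unit)) = op(g(M, g(4, M)), g(unit, unit)). Substituting into the earlier binding gives Y1 := op(plus(m, 5), unit).
Decompose op/2: g(op(plus(m, 5), unit), U) = g(M, g(4, M)),  g(unit, unit) = g(unit, unit).
Decompose g/2: op(plus(m, 5), unit) = M,  U = g(4, M).
Bind M := op(plus(m, 5), unit); substituting into the one remaining equation that mentions M gives: U = g(4, op(plus(m, 5), unit)).
Bind U := g(4, op(plus(m, 5), unit)); no other remaining equation mentions U.
Delete trivial equation g(unit, unit) = g(unit, unit).
MGU = { Y1 -> op(plus(m, 5), unit), W -> plus(m, 5), M -> op(plus(m, 5), unit), U -> g(4, op(plus(m, 5), unit)) }, so U -> g(4, op(plus(m, 5), unit)).

g(4, op(plus(m, 5), unit))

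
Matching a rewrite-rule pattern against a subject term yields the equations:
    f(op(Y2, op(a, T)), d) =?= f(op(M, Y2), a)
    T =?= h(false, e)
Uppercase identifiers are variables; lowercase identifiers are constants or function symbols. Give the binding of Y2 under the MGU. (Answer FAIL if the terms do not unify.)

Decompose f/2: op(Y2, op(a, T)) =?= op(M, Y2),  d =?= a.
Decompose op/2: Y2 =?= M,  op(a, T) =?= Y2.
Bind Y2 := M; substituting into the one remaining equation that mentions Y2 gives: op(a, T) =?= M.
Bind M := op(a, T); no other remaining equation mentions M. Substituting into the earlier binding gives Y2 := op(a, T).
Clash: constants d and a differ; no unifier exists.

FAIL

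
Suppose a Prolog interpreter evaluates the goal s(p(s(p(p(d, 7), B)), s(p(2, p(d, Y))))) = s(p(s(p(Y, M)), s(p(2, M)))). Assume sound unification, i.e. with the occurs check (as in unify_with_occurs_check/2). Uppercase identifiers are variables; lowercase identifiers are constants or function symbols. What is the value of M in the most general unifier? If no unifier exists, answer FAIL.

Decompose s/1: p(s(p(p(d, 7), B)), s(p(2, p(d, Y)))) = p(s(p(Y, M)), s(p(2, M))).
Decompose p/2: s(p(p(d, 7), B)) = s(p(Y, M)),  s(p(2, p(d, Y))) = s(p(2, M)).
Decompose s/1: p(p(d, 7), B) = p(Y, M).
Decompose p/2: p(d, 7) = Y,  B = M.
Bind Y := p(d, 7); substituting into the one remaining equation that mentions Y gives: s(p(2, p(d, p(d, 7)))) = s(p(2, M)).
Bind B := M; no other remaining equation mentions B.
Decompose s/1: p(2, p(d, p(d, 7))) = p(2, M).
Decompose p/2: 2 = 2,  p(d, p(d, 7)) = M.
Delete trivial equation 2 = 2.
Bind M := p(d, p(d, 7)). Substituting into the earlier binding gives B := p(d, p(d, 7)).
MGU = { Y = p(d, 7), B = p(d, p(d, 7)), M = p(d, p(d, 7)) }, so M = p(d, p(d, 7)).

p(d, p(d, 7))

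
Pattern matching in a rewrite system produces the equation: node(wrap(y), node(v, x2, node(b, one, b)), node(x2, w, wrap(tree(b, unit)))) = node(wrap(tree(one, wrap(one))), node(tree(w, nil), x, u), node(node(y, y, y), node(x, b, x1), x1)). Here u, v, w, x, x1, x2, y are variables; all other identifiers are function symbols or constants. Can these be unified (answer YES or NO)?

YES

Decompose node/3: wrap(y) = wrap(tree(one, wrap(one))),  node(v, x2, node(b, one, b)) = node(tree(w, nil), x, u),  node(x2, w, wrap(tree(b, unit))) = node(node(y, y, y), node(x, b, x1), x1).
Decompose wrap/1: y = tree(one, wrap(one)).
Bind y := tree(one, wrap(one)); substituting into the one remaining equation that mentions y gives: node(x2, w, wrap(tree(b, unit))) = node(node(tree(one, wrap(one)), tree(one, wrap(one)), tree(one, wrap(one))), node(x, b, x1), x1).
Decompose node/3: v = tree(w, nil),  x2 = x,  node(b, one, b) = u.
Bind v := tree(w, nil); no other remaining equation mentions v.
Bind x2 := x; substituting into the one remaining equation that mentions x2 gives: node(x, w, wrap(tree(b, unit))) = node(node(tree(one, wrap(one)), tree(one, wrap(one)), tree(one, wrap(one))), node(x, b, x1), x1).
Bind u := node(b, one, b); no other remaining equation mentions u.
Decompose node/3: x = node(tree(one, wrap(one)), tree(one, wrap(one)), tree(one, wrap(one))),  w = node(x, b, x1),  wrap(tree(b, unit)) = x1.
Bind x := node(tree(one, wrap(one)), tree(one, wrap(one)), tree(one, wrap(one))); substituting into the one remaining equation that mentions x gives: w = node(node(tree(one, wrap(one)), tree(one, wrap(one)), tree(one, wrap(one))), b, x1). Substituting into the earlier binding gives x2 := node(tree(one, wrap(one)), tree(one, wrap(one)), tree(one, wrap(one))).
Bind w := node(node(tree(one, wrap(one)), tree(one, wrap(one)), tree(one, wrap(one))), b, x1); no other remaining equation mentions w. Substituting into the earlier binding gives v := tree(node(node(tree(one, wrap(one)), tree(one, wrap(one)), tree(one, wrap(one))), b, x1), nil).
Bind x1 := wrap(tree(b, unit)). Substituting into the earlier bindings gives v := tree(node(node(tree(one, wrap(one)), tree(one, wrap(one)), tree(one, wrap(one))), b, wrap(tree(b, unit))), nil), w := node(node(tree(one, wrap(one)), tree(one, wrap(one)), tree(one, wrap(one))), b, wrap(tree(b, unit))).
No equations remain and no clash or occurs-check failure arose, so a unifier exists.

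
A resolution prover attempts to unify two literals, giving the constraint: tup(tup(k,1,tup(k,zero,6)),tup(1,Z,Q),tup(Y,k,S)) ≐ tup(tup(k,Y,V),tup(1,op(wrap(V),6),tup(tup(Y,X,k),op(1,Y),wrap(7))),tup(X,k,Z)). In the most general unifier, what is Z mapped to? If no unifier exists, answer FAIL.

Decompose tup/3: tup(k,1,tup(k,zero,6)) ≐ tup(k,Y,V),  tup(1,Z,Q) ≐ tup(1,op(wrap(V),6),tup(tup(Y,X,k),op(1,Y),wrap(7))),  tup(Y,k,S) ≐ tup(X,k,Z).
Decompose tup/3: k ≐ k,  1 ≐ Y,  tup(k,zero,6) ≐ V.
Delete trivial equation k ≐ k.
Bind Y := 1; substituting into the 2 remaining equations that mention Y gives: tup(1,Z,Q) ≐ tup(1,op(wrap(V),6),tup(tup(1,X,k),op(1,1),wrap(7))),  tup(1,k,S) ≐ tup(X,k,Z).
Bind V := tup(k,zero,6); substituting into the one remaining equation that mentions V gives: tup(1,Z,Q) ≐ tup(1,op(wrap(tup(k,zero,6)),6),tup(tup(1,X,k),op(1,1),wrap(7))).
Decompose tup/3: 1 ≐ 1,  Z ≐ op(wrap(tup(k,zero,6)),6),  Q ≐ tup(tup(1,X,k),op(1,1),wrap(7)).
Delete trivial equation 1 ≐ 1.
Bind Z := op(wrap(tup(k,zero,6)),6); substituting into the one remaining equation that mentions Z gives: tup(1,k,S) ≐ tup(X,k,op(wrap(tup(k,zero,6)),6)).
Bind Q := tup(tup(1,X,k),op(1,1),wrap(7)); no other remaining equation mentions Q.
Decompose tup/3: 1 ≐ X,  k ≐ k,  S ≐ op(wrap(tup(k,zero,6)),6).
Bind X := 1; no other remaining equation mentions X. Substituting into the earlier binding gives Q := tup(tup(1,1,k),op(1,1),wrap(7)).
Delete trivial equation k ≐ k.
Bind S := op(wrap(tup(k,zero,6)),6).
MGU = { Y := 1, V := tup(k,zero,6), Z := op(wrap(tup(k,zero,6)),6), Q := tup(tup(1,1,k),op(1,1),wrap(7)), X := 1, S := op(wrap(tup(k,zero,6)),6) }, so Z := op(wrap(tup(k,zero,6)),6).

op(wrap(tup(k,zero,6)),6)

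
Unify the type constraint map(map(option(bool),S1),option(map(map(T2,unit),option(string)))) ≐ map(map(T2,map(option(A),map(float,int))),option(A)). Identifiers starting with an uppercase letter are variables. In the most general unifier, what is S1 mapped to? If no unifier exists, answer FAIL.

map(option(map(map(option(bool),unit),option(string))),map(float,int))

Decompose map/2: map(option(bool),S1) ≐ map(T2,map(option(A),map(float,int))),  option(map(map(T2,unit),option(string))) ≐ option(A).
Decompose map/2: option(bool) ≐ T2,  S1 ≐ map(option(A),map(float,int)).
Bind T2 := option(bool); substituting into the one remaining equation that mentions T2 gives: option(map(map(option(bool),unit),option(string))) ≐ option(A).
Bind S1 := map(option(A),map(float,int)); no other remaining equation mentions S1.
Decompose option/1: map(map(option(bool),unit),option(string)) ≐ A.
Bind A := map(map(option(bool),unit),option(string)). Substituting into the earlier binding gives S1 := map(option(map(map(option(bool),unit),option(string))),map(float,int)).
MGU = { T2 ↦ option(bool), S1 ↦ map(option(map(map(option(bool),unit),option(string))),map(float,int)), A ↦ map(map(option(bool),unit),option(string)) }, so S1 ↦ map(option(map(map(option(bool),unit),option(string))),map(float,int)).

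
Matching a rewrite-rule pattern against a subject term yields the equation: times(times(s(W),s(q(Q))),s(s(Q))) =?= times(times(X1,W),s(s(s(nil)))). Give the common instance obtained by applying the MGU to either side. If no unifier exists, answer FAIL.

Decompose times/2: times(s(W),s(q(Q))) =?= times(X1,W),  s(s(Q)) =?= s(s(s(nil))).
Decompose times/2: s(W) =?= X1,  s(q(Q)) =?= W.
Bind X1 := s(W); no other remaining equation mentions X1.
Bind W := s(q(Q)); no other remaining equation mentions W. Substituting into the earlier binding gives X1 := s(s(q(Q))).
Decompose s/1: s(Q) =?= s(s(nil)).
Decompose s/1: Q =?= s(nil).
Bind Q := s(nil). Substituting into the earlier bindings gives X1 := s(s(q(s(nil)))), W := s(q(s(nil))).
Applying the MGU to either side gives times(times(s(s(q(s(nil)))),s(q(s(nil)))),s(s(s(nil)))).

times(times(s(s(q(s(nil)))),s(q(s(nil)))),s(s(s(nil))))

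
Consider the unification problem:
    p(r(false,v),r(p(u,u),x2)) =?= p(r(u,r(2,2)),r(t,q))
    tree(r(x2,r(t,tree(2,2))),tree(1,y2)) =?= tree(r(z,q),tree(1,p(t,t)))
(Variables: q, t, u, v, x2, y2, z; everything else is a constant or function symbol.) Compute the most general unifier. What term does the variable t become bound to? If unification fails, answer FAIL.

p(false,false)

Decompose p/2: r(false,v) =?= r(u,r(2,2)),  r(p(u,u),x2) =?= r(t,q).
Decompose r/2: false =?= u,  v =?= r(2,2).
Bind u := false; substituting into the one remaining equation that mentions u gives: r(p(false,false),x2) =?= r(t,q).
Bind v := r(2,2); no other remaining equation mentions v.
Decompose r/2: p(false,false) =?= t,  x2 =?= q.
Bind t := p(false,false); substituting into the one remaining equation that mentions t gives: tree(r(x2,r(p(false,false),tree(2,2))),tree(1,y2)) =?= tree(r(z,q),tree(1,p(p(false,false),p(false,false)))).
Bind x2 := q; substituting into the remaining equation gives: tree(r(q,r(p(false,false),tree(2,2))),tree(1,y2)) =?= tree(r(z,q),tree(1,p(p(false,false),p(false,false)))).
Decompose tree/2: r(q,r(p(false,false),tree(2,2))) =?= r(z,q),  tree(1,y2) =?= tree(1,p(p(false,false),p(false,false))).
Decompose r/2: q =?= z,  r(p(false,false),tree(2,2)) =?= q.
Bind q := z; substituting into the one remaining equation that mentions q gives: r(p(false,false),tree(2,2)) =?= z. Substituting into the earlier binding gives x2 := z.
Bind z := r(p(false,false),tree(2,2)); no other remaining equation mentions z. Substituting into the earlier bindings gives x2 := r(p(false,false),tree(2,2)), q := r(p(false,false),tree(2,2)).
Decompose tree/2: 1 =?= 1,  y2 =?= p(p(false,false),p(false,false)).
Delete trivial equation 1 =?= 1.
Bind y2 := p(p(false,false),p(false,false)).
MGU = { u ↦ false, v ↦ r(2,2), t ↦ p(false,false), x2 ↦ r(p(false,false),tree(2,2)), q ↦ r(p(false,false),tree(2,2)), z ↦ r(p(false,false),tree(2,2)), y2 ↦ p(p(false,false),p(false,false)) }, so t ↦ p(false,false).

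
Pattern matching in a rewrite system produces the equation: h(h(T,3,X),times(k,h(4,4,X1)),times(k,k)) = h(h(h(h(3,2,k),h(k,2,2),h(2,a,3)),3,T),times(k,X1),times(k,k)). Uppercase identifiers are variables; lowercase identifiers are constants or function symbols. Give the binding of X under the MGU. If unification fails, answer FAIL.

FAIL

Decompose h/3: h(T,3,X) = h(h(h(3,2,k),h(k,2,2),h(2,a,3)),3,T),  times(k,h(4,4,X1)) = times(k,X1),  times(k,k) = times(k,k).
Decompose h/3: T = h(h(3,2,k),h(k,2,2),h(2,a,3)),  3 = 3,  X = T.
Bind T := h(h(3,2,k),h(k,2,2),h(2,a,3)); substituting into the one remaining equation that mentions T gives: X = h(h(3,2,k),h(k,2,2),h(2,a,3)).
Delete trivial equation 3 = 3.
Bind X := h(h(3,2,k),h(k,2,2),h(2,a,3)); no other remaining equation mentions X.
Decompose times/2: k = k,  h(4,4,X1) = X1.
Delete trivial equation k = k.
Occurs check fails: X1 occurs in h(4,4,X1); the equation X1 = h(4,4,X1) has no finite solution.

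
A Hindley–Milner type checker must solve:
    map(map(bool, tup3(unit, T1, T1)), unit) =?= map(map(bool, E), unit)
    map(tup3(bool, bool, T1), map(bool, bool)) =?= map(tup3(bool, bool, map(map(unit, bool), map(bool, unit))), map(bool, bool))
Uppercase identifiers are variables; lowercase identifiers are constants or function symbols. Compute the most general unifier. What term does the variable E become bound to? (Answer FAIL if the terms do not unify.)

tup3(unit, map(map(unit, bool), map(bool, unit)), map(map(unit, bool), map(bool, unit)))

Decompose map/2: map(bool, tup3(unit, T1, T1)) =?= map(bool, E),  unit =?= unit.
Decompose map/2: bool =?= bool,  tup3(unit, T1, T1) =?= E.
Delete trivial equation bool =?= bool.
Bind E := tup3(unit, T1, T1); no other remaining equation mentions E.
Delete trivial equation unit =?= unit.
Decompose map/2: tup3(bool, bool, T1) =?= tup3(bool, bool, map(map(unit, bool), map(bool, unit))),  map(bool, bool) =?= map(bool, bool).
Decompose tup3/3: bool =?= bool,  bool =?= bool,  T1 =?= map(map(unit, bool), map(bool, unit)).
Delete trivial equation bool =?= bool.
Delete trivial equation bool =?= bool.
Bind T1 := map(map(unit, bool), map(bool, unit)); no other remaining equation mentions T1. Substituting into the earlier binding gives E := tup3(unit, map(map(unit, bool), map(bool, unit)), map(map(unit, bool), map(bool, unit))).
Delete trivial equation map(bool, bool) =?= map(bool, bool).
MGU = { E := tup3(unit, map(map(unit, bool), map(bool, unit)), map(map(unit, bool), map(bool, unit))), T1 := map(map(unit, bool), map(bool, unit)) }, so E := tup3(unit, map(map(unit, bool), map(bool, unit)), map(map(unit, bool), map(bool, unit))).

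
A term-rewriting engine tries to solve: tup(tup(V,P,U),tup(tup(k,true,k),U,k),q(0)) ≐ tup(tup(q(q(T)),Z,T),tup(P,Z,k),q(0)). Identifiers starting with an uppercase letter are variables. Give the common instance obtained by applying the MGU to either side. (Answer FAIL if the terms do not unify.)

Decompose tup/3: tup(V,P,U) ≐ tup(q(q(T)),Z,T),  tup(tup(k,true,k),U,k) ≐ tup(P,Z,k),  q(0) ≐ q(0).
Decompose tup/3: V ≐ q(q(T)),  P ≐ Z,  U ≐ T.
Bind V := q(q(T)); no other remaining equation mentions V.
Bind P := Z; substituting into the one remaining equation that mentions P gives: tup(tup(k,true,k),U,k) ≐ tup(Z,Z,k).
Bind U := T; substituting into the one remaining equation that mentions U gives: tup(tup(k,true,k),T,k) ≐ tup(Z,Z,k).
Decompose tup/3: tup(k,true,k) ≐ Z,  T ≐ Z,  k ≐ k.
Bind Z := tup(k,true,k); substituting into the one remaining equation that mentions Z gives: T ≐ tup(k,true,k). Substituting into the earlier binding gives P := tup(k,true,k).
Bind T := tup(k,true,k); no other remaining equation mentions T. Substituting into the earlier bindings gives V := q(q(tup(k,true,k))), U := tup(k,true,k).
Delete trivial equation k ≐ k.
Delete trivial equation q(0) ≐ q(0).
Applying the MGU to either side gives tup(tup(q(q(tup(k,true,k))),tup(k,true,k),tup(k,true,k)),tup(tup(k,true,k),tup(k,true,k),k),q(0)).

tup(tup(q(q(tup(k,true,k))),tup(k,true,k),tup(k,true,k)),tup(tup(k,true,k),tup(k,true,k),k),q(0))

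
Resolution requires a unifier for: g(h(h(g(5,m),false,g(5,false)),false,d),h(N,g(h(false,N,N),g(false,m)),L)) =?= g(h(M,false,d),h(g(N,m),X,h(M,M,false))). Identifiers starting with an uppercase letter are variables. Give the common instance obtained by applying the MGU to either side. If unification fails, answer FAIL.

FAIL

Decompose g/2: h(h(g(5,m),false,g(5,false)),false,d) =?= h(M,false,d),  h(N,g(h(false,N,N),g(false,m)),L) =?= h(g(N,m),X,h(M,M,false)).
Decompose h/3: h(g(5,m),false,g(5,false)) =?= M,  false =?= false,  d =?= d.
Bind M := h(g(5,m),false,g(5,false)); substituting into the one remaining equation that mentions M gives: h(N,g(h(false,N,N),g(false,m)),L) =?= h(g(N,m),X,h(h(g(5,m),false,g(5,false)),h(g(5,m),false,g(5,false)),false)).
Delete trivial equation false =?= false.
Delete trivial equation d =?= d.
Decompose h/3: N =?= g(N,m),  g(h(false,N,N),g(false,m)) =?= X,  L =?= h(h(g(5,m),false,g(5,false)),h(g(5,m),false,g(5,false)),false).
Occurs check fails: N occurs in g(N,m); the equation N =?= g(N,m) has no finite solution.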